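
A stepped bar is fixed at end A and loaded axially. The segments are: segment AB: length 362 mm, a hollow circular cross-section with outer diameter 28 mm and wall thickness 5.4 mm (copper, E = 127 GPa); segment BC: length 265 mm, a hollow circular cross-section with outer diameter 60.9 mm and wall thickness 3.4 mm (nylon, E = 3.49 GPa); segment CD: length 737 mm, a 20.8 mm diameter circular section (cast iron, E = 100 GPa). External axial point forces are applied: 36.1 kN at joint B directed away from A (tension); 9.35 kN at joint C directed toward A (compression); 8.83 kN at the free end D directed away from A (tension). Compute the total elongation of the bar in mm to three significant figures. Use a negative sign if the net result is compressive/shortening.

Internal axial forces (sectioning from the free end, tension +): N_CD = 8.83 kN, N_BC = -0.52 kN, N_AB = 35.58 kN.
A_AB = 383.4 mm².
A_BC = 614.2 mm².
A_CD = 339.8 mm².
δ_AB = 35580·362/(383.4·127000) = 0.2645 mm
δ_BC = -520·265/(614.2·3490) = -0.06429 mm
δ_CD = 8830·737/(339.8·100000) = 0.1915 mm
δ = Σδ_i = 0.3918 mm.

0.392 mm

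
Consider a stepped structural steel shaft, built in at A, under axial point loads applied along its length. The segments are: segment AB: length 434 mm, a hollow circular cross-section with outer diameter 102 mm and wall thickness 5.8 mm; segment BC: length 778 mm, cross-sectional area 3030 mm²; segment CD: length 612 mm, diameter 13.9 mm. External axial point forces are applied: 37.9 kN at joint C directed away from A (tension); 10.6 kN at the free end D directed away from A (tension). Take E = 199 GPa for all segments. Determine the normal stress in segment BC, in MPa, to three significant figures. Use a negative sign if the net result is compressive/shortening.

16.0 MPa

Internal axial forces (sectioning from the free end, tension +): N_CD = 10.6 kN, N_BC = 48.5 kN, N_AB = 48.5 kN.
σ_BC = N_BC/A_BC = 48500/3030 = 16.01 MPa.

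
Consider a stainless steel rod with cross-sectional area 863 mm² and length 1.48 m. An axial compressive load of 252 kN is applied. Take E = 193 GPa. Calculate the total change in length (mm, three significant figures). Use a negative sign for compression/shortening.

-2.24 mm

δ_mech = NL/(AE) = -252000·1480/(863·193000) = -2.239 mm.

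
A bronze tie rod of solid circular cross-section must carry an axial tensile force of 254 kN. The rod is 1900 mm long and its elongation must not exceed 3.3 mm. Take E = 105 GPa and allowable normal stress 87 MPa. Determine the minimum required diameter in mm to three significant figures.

61.0 mm

Required area A ≥ P/σ_allow = 254000/87 = 2920 mm².
For a solid circular section, d ≥ √(4A/π) = 60.97 mm.
Elongation limit: A ≥ PL/(Eδ_allow) = 254000·1900/(105000·3.3) = 1393 mm² ⇒ d ≥ 42.11 mm.
The stress limit governs.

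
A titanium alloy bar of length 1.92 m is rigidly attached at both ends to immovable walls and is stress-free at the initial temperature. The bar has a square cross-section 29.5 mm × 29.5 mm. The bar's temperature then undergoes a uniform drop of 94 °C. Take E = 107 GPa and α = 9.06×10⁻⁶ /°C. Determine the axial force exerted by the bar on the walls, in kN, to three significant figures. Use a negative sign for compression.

Free thermal expansion αLΔT = 9.06e-6 · 1920 · -94 = -1.635 mm.
The walls impose strain ε = −(-1.635)/1920 = 8.5164e-04; σ = Eε = 107000 · 8.5164e-04 = 91.13 MPa.
Wall reaction R = σ·A = 91.13·870.2 = 79300 N = 79.3 kN.

79.3 kN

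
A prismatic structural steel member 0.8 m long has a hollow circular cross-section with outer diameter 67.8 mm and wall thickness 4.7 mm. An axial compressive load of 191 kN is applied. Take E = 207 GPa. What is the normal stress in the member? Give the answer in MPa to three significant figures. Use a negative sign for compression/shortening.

A = 931.7 mm².
σ = N/A = -191000/931.7 = -205 MPa.

-205 MPa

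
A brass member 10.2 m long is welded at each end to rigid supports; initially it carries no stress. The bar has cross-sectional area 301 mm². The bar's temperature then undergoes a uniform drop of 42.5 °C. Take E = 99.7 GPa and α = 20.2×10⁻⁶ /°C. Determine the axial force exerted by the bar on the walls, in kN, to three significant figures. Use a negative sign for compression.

Free thermal expansion αLΔT = 20.2e-6 · 10200 · -42.5 = -8.757 mm.
The walls impose strain ε = −(-8.757)/10200 = 8.5850e-04; σ = Eε = 99700 · 8.5850e-04 = 85.59 MPa.
Wall reaction R = σ·A = 85.59·301 = 25760 N = 25.76 kN.

25.8 kN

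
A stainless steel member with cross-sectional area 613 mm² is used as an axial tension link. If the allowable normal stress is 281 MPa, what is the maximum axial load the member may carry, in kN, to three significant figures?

172 kN

P_max = σ_allow · A = 281 · 613 = 172300 N = 172.3 kN.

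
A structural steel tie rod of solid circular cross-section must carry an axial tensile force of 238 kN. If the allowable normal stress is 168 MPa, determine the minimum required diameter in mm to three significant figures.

42.5 mm

Required area A ≥ P/σ_allow = 238000/168 = 1417 mm².
For a solid circular section, d ≥ √(4A/π) = 42.47 mm.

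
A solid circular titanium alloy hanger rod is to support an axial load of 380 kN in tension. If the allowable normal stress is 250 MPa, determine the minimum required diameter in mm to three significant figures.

Required area A ≥ P/σ_allow = 380000/250 = 1520 mm².
For a solid circular section, d ≥ √(4A/π) = 43.99 mm.

44.0 mm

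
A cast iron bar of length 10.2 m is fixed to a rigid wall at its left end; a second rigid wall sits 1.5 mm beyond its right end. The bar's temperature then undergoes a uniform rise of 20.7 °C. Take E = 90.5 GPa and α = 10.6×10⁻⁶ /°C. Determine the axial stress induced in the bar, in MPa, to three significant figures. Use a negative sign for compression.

-6.55 MPa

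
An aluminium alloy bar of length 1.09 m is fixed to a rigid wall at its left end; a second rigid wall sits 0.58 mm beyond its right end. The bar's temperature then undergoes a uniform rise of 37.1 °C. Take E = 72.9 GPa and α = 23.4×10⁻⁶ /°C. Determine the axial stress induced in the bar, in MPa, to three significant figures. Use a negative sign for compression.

Free thermal expansion αLΔT = 23.4e-6 · 1090 · 37.1 = 0.9463 mm.
The walls engage after the gap closes; constrained expansion = 0.9463 − 0.58 = 0.3663 mm.
The walls impose strain ε = −(0.3663)/1090 = -3.3603e-04; σ = Eε = 72900 · -3.3603e-04 = -24.5 MPa.

-24.5 MPa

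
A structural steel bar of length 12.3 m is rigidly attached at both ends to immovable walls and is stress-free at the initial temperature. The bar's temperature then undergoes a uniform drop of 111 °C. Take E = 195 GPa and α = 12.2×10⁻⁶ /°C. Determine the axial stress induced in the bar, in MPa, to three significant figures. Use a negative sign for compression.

264 MPa

Free thermal expansion αLΔT = 12.2e-6 · 12300 · -111 = -16.66 mm.
The walls impose strain ε = −(-16.66)/12300 = 1.3542e-03; σ = Eε = 195000 · 1.3542e-03 = 264.1 MPa.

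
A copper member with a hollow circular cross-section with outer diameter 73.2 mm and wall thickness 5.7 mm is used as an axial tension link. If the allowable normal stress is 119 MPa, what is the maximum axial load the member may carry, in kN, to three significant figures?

144 kN

A = 1209 mm².
P_max = σ_allow · A = 119 · 1209 = 143800 N = 143.8 kN.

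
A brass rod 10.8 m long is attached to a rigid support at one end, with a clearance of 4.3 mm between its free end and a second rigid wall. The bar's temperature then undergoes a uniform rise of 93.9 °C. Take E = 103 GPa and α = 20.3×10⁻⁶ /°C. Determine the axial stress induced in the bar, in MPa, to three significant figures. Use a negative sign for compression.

-155 MPa

Free thermal expansion αLΔT = 20.3e-6 · 10800 · 93.9 = 20.59 mm.
The walls engage after the gap closes; constrained expansion = 20.59 − 4.3 = 16.29 mm.
The walls impose strain ε = −(16.29)/10800 = -1.5080e-03; σ = Eε = 103000 · -1.5080e-03 = -155.3 MPa.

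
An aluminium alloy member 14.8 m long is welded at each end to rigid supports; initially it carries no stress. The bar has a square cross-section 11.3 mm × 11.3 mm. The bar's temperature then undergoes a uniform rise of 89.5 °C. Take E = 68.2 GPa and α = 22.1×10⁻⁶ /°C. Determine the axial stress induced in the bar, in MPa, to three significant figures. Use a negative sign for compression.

-135 MPa

Free thermal expansion αLΔT = 22.1e-6 · 14800 · 89.5 = 29.27 mm.
The walls impose strain ε = −(29.27)/14800 = -1.9780e-03; σ = Eε = 68200 · -1.9780e-03 = -134.9 MPa.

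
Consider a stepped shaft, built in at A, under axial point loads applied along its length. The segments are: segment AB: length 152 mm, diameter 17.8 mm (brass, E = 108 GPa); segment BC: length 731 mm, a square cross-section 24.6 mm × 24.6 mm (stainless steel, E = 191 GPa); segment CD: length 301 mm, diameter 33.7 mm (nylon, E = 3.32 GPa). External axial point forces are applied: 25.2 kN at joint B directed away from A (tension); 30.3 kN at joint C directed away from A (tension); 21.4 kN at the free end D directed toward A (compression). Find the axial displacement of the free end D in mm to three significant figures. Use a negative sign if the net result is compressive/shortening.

-1.93 mm

Internal axial forces (sectioning from the free end, tension +): N_CD = -21.4 kN, N_BC = 8.9 kN, N_AB = 34.1 kN.
A_AB = 248.8 mm².
A_BC = 605.2 mm².
A_CD = 892 mm².
δ_AB = 34100·152/(248.8·108000) = 0.1929 mm
δ_BC = 8900·731/(605.2·191000) = 0.05629 mm
δ_CD = -21400·301/(892·3320) = -2.175 mm
δ = Σδ_i = -1.926 mm.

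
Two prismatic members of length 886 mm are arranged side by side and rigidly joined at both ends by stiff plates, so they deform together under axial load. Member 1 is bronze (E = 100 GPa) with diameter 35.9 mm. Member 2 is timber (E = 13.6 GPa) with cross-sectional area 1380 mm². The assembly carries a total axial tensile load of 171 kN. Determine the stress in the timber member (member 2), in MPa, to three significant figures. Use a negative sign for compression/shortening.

19.4 MPa

A_1 = 1012 mm².
Equal strain + equilibrium ⇒ each member carries load in proportion to AE: A₁E₁ = 101200000 N, A₂E₂ = 18770000 N, ΣAE = 120000000 N.
σ₂ = P·E₂/ΣAE = 171000·13600/120000000 = 19.38 MPa.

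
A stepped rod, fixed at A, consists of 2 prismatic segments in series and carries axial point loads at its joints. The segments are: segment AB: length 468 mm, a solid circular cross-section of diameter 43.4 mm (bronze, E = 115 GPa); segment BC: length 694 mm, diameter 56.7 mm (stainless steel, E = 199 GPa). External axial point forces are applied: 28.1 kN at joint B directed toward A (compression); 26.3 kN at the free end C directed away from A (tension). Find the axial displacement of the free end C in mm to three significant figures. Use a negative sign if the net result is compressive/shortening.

Internal axial forces (sectioning from the free end, tension +): N_BC = 26.3 kN, N_AB = -1.8 kN.
A_AB = 1479 mm².
A_BC = 2525 mm².
δ_AB = -1800·468/(1479·115000) = -0.004952 mm
δ_BC = 26300·694/(2525·199000) = 0.03633 mm
δ = Σδ_i = 0.03137 mm.

0.0314 mm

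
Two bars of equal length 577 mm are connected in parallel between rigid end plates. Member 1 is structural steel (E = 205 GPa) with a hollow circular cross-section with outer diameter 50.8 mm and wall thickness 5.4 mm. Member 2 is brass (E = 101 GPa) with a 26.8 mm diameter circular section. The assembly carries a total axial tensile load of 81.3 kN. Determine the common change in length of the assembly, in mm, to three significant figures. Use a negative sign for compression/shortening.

0.218 mm

A_1 = 770.2 mm².
A_2 = 564.1 mm².
Equal strain + equilibrium ⇒ each member carries load in proportion to AE: A₁E₁ = 157900000 N, A₂E₂ = 56970000 N, ΣAE = 214900000 N.
δ = PL/ΣAE = 81300·577/214900000 = 0.2183 mm.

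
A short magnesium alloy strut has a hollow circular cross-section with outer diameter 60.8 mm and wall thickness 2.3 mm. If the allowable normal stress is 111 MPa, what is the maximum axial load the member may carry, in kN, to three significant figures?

A = 422.7 mm².
P_max = σ_allow · A = 111 · 422.7 = 46920 N = 46.92 kN.

46.9 kN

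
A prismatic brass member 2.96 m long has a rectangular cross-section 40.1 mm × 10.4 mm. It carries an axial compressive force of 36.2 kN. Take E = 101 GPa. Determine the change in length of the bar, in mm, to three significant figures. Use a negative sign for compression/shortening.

-2.54 mm

A = 417 mm².
δ_mech = NL/(AE) = -36200·2960/(417·101000) = -2.544 mm.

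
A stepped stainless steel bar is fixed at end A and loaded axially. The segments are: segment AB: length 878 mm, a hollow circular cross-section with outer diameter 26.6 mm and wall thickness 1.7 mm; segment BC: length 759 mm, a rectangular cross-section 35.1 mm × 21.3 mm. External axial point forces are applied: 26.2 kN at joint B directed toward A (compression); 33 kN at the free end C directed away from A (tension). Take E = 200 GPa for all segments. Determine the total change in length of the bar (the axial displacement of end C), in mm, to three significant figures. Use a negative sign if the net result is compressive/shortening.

0.392 mm

Internal axial forces (sectioning from the free end, tension +): N_BC = 33 kN, N_AB = 6.8 kN.
A_AB = 133 mm².
A_BC = 747.6 mm².
δ_AB = 6800·878/(133·200000) = 0.2245 mm
δ_BC = 33000·759/(747.6·200000) = 0.1675 mm
δ = Σδ_i = 0.392 mm.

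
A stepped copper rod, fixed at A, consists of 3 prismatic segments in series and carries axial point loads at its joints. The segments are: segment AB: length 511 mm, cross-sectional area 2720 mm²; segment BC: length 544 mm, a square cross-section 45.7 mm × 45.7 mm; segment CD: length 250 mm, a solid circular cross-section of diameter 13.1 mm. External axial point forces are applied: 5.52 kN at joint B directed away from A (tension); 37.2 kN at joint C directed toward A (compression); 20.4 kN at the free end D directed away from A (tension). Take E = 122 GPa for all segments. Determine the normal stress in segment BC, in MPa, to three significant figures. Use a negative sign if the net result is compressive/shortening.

-8.04 MPa

Internal axial forces (sectioning from the free end, tension +): N_CD = 20.4 kN, N_BC = -16.8 kN, N_AB = -11.28 kN.
A_BC = 2088 mm².
σ_BC = N_BC/A_BC = -16800/2088 = -8.044 MPa.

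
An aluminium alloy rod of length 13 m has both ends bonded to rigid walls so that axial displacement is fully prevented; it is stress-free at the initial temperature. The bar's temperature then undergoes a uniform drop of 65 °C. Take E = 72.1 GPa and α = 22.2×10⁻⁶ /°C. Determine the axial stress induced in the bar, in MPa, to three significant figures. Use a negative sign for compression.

104 MPa

Free thermal expansion αLΔT = 22.2e-6 · 13000 · -65 = -18.76 mm.
The walls impose strain ε = −(-18.76)/13000 = 1.4430e-03; σ = Eε = 72100 · 1.4430e-03 = 104 MPa.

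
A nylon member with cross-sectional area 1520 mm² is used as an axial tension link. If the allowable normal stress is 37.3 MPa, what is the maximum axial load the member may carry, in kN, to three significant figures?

56.7 kN

P_max = σ_allow · A = 37.3 · 1520 = 56700 N = 56.7 kN.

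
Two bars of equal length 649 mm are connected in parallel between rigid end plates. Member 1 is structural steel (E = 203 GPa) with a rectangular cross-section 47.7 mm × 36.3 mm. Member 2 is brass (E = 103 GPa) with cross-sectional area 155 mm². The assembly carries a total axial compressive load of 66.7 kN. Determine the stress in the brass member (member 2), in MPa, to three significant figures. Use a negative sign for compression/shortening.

-18.7 MPa

A_1 = 1732 mm².
Equal strain + equilibrium ⇒ each member carries load in proportion to AE: A₁E₁ = 351500000 N, A₂E₂ = 15960000 N, ΣAE = 367500000 N.
σ₂ = P·E₂/ΣAE = -66700·103000/367500000 = -18.7 MPa.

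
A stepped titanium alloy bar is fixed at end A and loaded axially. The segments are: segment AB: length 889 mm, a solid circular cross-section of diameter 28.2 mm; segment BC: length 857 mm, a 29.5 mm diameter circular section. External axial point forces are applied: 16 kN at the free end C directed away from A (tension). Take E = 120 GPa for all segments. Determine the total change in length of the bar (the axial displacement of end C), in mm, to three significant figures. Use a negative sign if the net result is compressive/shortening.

Internal axial forces (sectioning from the free end, tension +): N_BC = 16 kN, N_AB = 16 kN.
A_AB = 624.6 mm².
A_BC = 683.5 mm².
δ_AB = 16000·889/(624.6·120000) = 0.1898 mm
δ_BC = 16000·857/(683.5·120000) = 0.1672 mm
δ = Σδ_i = 0.357 mm.

0.357 mm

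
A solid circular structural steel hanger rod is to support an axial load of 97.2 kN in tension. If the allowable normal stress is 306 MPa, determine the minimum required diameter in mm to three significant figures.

20.1 mm

Required area A ≥ P/σ_allow = 97200/306 = 317.6 mm².
For a solid circular section, d ≥ √(4A/π) = 20.11 mm.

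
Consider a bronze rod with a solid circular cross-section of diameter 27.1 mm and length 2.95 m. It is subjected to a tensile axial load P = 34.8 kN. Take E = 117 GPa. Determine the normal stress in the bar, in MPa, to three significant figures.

A = 576.8 mm².
σ = N/A = 34800/576.8 = 60.33 MPa.

60.3 MPa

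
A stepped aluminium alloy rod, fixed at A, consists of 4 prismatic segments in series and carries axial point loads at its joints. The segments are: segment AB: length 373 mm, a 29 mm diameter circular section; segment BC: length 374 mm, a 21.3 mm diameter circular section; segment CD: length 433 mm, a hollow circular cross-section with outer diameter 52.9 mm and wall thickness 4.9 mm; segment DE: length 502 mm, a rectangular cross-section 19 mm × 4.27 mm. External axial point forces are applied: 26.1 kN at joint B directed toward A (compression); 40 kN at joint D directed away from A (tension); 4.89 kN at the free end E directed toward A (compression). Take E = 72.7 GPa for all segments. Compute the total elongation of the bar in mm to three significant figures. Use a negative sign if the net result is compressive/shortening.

Internal axial forces (sectioning from the free end, tension +): N_DE = -4.89 kN, N_CD = 35.11 kN, N_BC = 35.11 kN, N_AB = 9.01 kN.
A_AB = 660.5 mm².
A_BC = 356.3 mm².
A_CD = 738.9 mm².
A_DE = 81.13 mm².
δ_AB = 9010·373/(660.5·72700) = 0.06999 mm
δ_BC = 35110·374/(356.3·72700) = 0.5069 mm
δ_CD = 35110·433/(738.9·72700) = 0.283 mm
δ_DE = -4890·502/(81.13·72700) = -0.4162 mm
δ = Σδ_i = 0.4437 mm.

0.444 mm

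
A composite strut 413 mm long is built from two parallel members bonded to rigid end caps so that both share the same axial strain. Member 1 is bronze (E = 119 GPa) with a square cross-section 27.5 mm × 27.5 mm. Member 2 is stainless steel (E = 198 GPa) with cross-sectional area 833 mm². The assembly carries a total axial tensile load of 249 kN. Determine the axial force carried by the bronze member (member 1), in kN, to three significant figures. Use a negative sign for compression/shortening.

A_1 = 756.2 mm².
Equal strain + equilibrium ⇒ each member carries load in proportion to AE: A₁E₁ = 89990000 N, A₂E₂ = 164900000 N, ΣAE = 254900000 N.
F₁ = P·A₁E₁/ΣAE = 249000·89990000/254900000 = 87900 N.

87.9 kN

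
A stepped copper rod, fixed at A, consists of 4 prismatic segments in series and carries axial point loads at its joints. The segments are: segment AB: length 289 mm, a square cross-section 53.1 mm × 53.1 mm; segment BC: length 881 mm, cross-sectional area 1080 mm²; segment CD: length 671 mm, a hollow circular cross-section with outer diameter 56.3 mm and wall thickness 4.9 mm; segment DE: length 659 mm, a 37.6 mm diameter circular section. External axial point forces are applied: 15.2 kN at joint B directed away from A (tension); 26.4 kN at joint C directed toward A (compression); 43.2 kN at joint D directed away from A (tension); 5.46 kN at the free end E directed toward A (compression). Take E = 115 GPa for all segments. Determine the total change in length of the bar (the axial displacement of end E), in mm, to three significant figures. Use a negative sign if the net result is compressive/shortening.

Internal axial forces (sectioning from the free end, tension +): N_DE = -5.46 kN, N_CD = 37.74 kN, N_BC = 11.34 kN, N_AB = 26.54 kN.
A_AB = 2820 mm².
A_CD = 791.2 mm².
A_DE = 1110 mm².
δ_AB = 26540·289/(2820·115000) = 0.02365 mm
δ_BC = 11340·881/(1080·115000) = 0.08044 mm
δ_CD = 37740·671/(791.2·115000) = 0.2783 mm
δ_DE = -5460·659/(1110·115000) = -0.02818 mm
δ = Σδ_i = 0.3542 mm.

0.354 mm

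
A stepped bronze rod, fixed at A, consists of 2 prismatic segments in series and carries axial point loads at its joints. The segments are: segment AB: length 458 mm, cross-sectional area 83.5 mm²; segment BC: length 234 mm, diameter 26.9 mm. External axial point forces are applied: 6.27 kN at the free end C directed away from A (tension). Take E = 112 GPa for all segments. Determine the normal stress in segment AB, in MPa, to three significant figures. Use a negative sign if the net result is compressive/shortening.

Internal axial forces (sectioning from the free end, tension +): N_BC = 6.27 kN, N_AB = 6.27 kN.
σ_AB = N_AB/A_AB = 6270/83.5 = 75.09 MPa.

75.1 MPa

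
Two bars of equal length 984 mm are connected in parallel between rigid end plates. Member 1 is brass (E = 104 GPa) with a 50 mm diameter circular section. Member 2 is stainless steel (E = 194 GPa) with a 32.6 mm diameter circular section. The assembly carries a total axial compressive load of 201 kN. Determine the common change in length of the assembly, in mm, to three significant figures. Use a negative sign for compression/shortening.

A_1 = 1963 mm².
A_2 = 834.7 mm².
Equal strain + equilibrium ⇒ each member carries load in proportion to AE: A₁E₁ = 204200000 N, A₂E₂ = 161900000 N, ΣAE = 366100000 N.
δ = PL/ΣAE = -201000·984/366100000 = -0.5402 mm.

-0.540 mm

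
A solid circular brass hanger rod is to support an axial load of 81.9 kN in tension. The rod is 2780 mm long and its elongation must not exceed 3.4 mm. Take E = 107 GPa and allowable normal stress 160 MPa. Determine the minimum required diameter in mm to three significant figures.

Required area A ≥ P/σ_allow = 81900/160 = 511.9 mm².
For a solid circular section, d ≥ √(4A/π) = 25.53 mm.
Elongation limit: A ≥ PL/(Eδ_allow) = 81900·2780/(107000·3.4) = 625.8 mm² ⇒ d ≥ 28.23 mm.
The elongation limit governs.

28.2 mm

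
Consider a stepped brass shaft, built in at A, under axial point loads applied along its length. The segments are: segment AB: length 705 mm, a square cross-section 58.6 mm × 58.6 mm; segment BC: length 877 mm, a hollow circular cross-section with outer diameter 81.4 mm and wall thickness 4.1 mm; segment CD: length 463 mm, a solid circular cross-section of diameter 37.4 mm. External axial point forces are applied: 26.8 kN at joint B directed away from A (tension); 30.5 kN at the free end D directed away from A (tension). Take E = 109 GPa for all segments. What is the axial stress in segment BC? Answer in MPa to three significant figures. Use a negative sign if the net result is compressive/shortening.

30.6 MPa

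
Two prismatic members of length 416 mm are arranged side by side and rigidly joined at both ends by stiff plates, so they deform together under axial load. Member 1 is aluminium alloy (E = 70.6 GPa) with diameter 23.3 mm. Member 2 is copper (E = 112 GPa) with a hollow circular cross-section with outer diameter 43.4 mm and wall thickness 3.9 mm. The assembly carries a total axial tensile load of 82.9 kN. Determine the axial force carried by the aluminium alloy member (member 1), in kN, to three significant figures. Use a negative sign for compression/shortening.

A_1 = 426.4 mm².
A_2 = 484 mm².
Equal strain + equilibrium ⇒ each member carries load in proportion to AE: A₁E₁ = 30100000 N, A₂E₂ = 54200000 N, ΣAE = 84310000 N.
F₁ = P·A₁E₁/ΣAE = 82900·30100000/84310000 = 29600 N.

29.6 kN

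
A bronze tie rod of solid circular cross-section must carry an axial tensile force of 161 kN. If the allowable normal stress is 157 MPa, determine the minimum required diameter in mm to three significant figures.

36.1 mm

Required area A ≥ P/σ_allow = 161000/157 = 1025 mm².
For a solid circular section, d ≥ √(4A/π) = 36.13 mm.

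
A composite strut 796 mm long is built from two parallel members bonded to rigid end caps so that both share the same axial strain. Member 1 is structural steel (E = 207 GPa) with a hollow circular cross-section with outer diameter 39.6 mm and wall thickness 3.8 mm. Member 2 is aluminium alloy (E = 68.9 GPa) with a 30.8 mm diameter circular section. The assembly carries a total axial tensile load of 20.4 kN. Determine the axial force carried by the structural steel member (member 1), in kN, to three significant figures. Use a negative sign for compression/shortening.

12.9 kN

A_1 = 427.4 mm².
A_2 = 745.1 mm².
Equal strain + equilibrium ⇒ each member carries load in proportion to AE: A₁E₁ = 88470000 N, A₂E₂ = 51330000 N, ΣAE = 139800000 N.
F₁ = P·A₁E₁/ΣAE = 20400·88470000/139800000 = 12910 N.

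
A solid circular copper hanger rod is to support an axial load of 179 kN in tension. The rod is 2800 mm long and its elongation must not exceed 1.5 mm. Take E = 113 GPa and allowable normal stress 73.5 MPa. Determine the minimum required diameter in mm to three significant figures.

Required area A ≥ P/σ_allow = 179000/73.5 = 2435 mm².
For a solid circular section, d ≥ √(4A/π) = 55.68 mm.
Elongation limit: A ≥ PL/(Eδ_allow) = 179000·2800/(113000·1.5) = 2957 mm² ⇒ d ≥ 61.36 mm.
The elongation limit governs.

61.4 mm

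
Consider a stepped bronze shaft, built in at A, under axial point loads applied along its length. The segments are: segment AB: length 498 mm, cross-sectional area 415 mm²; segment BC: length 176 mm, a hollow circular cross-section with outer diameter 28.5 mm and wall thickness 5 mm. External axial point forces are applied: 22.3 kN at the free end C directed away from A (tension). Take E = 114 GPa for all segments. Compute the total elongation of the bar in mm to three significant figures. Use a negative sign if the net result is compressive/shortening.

0.328 mm

Internal axial forces (sectioning from the free end, tension +): N_BC = 22.3 kN, N_AB = 22.3 kN.
A_BC = 369.1 mm².
δ_AB = 22300·498/(415·114000) = 0.2347 mm
δ_BC = 22300·176/(369.1·114000) = 0.09327 mm
δ = Σδ_i = 0.328 mm.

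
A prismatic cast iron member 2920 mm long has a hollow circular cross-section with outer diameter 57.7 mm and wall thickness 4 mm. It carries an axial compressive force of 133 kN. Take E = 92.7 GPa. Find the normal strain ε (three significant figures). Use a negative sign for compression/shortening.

-0.00213

A = 674.8 mm².
σ = N/A = -197.1 MPa; ε = σ/E = -197.1/92700 = -2.126e-03.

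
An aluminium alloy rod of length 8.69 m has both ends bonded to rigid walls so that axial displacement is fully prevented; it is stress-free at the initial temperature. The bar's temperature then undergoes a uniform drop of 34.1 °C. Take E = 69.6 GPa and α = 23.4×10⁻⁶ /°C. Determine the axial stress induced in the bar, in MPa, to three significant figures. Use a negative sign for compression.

55.5 MPa

Free thermal expansion αLΔT = 23.4e-6 · 8690 · -34.1 = -6.934 mm.
The walls impose strain ε = −(-6.934)/8690 = 7.9794e-04; σ = Eε = 69600 · 7.9794e-04 = 55.54 MPa.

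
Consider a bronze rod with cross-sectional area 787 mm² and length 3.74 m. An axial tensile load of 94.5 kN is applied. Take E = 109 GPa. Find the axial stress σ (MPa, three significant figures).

120 MPa

σ = N/A = 94500/787 = 120.1 MPa.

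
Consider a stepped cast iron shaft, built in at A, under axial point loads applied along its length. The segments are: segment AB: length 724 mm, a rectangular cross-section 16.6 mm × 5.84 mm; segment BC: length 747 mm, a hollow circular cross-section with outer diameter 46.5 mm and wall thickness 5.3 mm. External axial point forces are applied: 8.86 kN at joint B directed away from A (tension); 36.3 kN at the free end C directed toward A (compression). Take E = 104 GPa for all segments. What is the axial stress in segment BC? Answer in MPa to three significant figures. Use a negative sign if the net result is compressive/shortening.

-52.9 MPa

Internal axial forces (sectioning from the free end, tension +): N_BC = -36.3 kN, N_AB = -27.44 kN.
A_BC = 686 mm².
σ_BC = N_BC/A_BC = -36300/686 = -52.92 MPa.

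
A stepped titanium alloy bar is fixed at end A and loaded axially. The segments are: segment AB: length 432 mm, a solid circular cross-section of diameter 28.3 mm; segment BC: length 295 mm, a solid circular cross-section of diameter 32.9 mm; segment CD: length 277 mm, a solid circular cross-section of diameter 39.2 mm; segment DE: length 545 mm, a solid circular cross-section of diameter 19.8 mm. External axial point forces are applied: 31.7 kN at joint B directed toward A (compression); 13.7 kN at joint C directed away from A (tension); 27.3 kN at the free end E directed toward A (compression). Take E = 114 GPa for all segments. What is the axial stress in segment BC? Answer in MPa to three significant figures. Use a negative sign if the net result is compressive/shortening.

Internal axial forces (sectioning from the free end, tension +): N_DE = -27.3 kN, N_CD = -27.3 kN, N_BC = -13.6 kN, N_AB = -45.3 kN.
A_BC = 850.1 mm².
σ_BC = N_BC/A_BC = -13600/850.1 = -16 MPa.

-16.0 MPa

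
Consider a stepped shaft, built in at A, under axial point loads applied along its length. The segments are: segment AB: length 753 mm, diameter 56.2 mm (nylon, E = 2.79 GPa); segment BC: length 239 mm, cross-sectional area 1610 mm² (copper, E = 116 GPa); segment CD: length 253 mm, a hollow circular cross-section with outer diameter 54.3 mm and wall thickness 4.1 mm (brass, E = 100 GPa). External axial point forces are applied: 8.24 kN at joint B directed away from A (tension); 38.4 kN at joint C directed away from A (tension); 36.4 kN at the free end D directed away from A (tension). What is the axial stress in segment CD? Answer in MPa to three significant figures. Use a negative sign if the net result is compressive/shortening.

56.3 MPa

Internal axial forces (sectioning from the free end, tension +): N_CD = 36.4 kN, N_BC = 74.8 kN, N_AB = 83.04 kN.
A_CD = 646.6 mm².
σ_CD = N_CD/A_CD = 36400/646.6 = 56.29 MPa.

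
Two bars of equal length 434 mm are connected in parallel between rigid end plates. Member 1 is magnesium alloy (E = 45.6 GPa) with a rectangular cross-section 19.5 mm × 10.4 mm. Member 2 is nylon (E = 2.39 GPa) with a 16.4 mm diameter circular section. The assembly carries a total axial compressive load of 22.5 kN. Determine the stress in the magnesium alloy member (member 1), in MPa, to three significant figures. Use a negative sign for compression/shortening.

-105 MPa

A_1 = 202.8 mm².
A_2 = 211.2 mm².
Equal strain + equilibrium ⇒ each member carries load in proportion to AE: A₁E₁ = 9248000 N, A₂E₂ = 504900 N, ΣAE = 9753000 N.
σ₁ = P·E₁/ΣAE = -22500·45600/9753000 = -105.2 MPa.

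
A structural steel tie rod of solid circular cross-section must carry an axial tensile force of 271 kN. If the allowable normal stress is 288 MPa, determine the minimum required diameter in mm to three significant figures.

34.6 mm

Required area A ≥ P/σ_allow = 271000/288 = 941 mm².
For a solid circular section, d ≥ √(4A/π) = 34.61 mm.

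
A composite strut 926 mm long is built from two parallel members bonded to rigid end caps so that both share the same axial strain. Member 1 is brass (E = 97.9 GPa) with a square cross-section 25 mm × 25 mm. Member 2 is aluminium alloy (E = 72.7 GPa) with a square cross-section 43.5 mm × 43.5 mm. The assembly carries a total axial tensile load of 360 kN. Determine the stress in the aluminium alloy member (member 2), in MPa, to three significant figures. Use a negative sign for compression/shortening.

132 MPa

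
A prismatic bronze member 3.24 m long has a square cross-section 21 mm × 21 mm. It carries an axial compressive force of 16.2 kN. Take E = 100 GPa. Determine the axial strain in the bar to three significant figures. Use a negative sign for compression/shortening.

-3.67e-04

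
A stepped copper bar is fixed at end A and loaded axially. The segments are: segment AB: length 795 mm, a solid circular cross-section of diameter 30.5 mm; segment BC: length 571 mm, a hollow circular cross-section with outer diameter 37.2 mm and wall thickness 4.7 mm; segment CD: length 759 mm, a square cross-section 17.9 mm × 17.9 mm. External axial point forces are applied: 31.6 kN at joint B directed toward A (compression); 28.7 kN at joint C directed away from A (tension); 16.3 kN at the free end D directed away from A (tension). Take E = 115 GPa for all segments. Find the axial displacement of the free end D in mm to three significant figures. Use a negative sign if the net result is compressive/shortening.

Internal axial forces (sectioning from the free end, tension +): N_CD = 16.3 kN, N_BC = 45 kN, N_AB = 13.4 kN.
A_AB = 730.6 mm².
A_BC = 479.9 mm².
A_CD = 320.4 mm².
δ_AB = 13400·795/(730.6·115000) = 0.1268 mm
δ_BC = 45000·571/(479.9·115000) = 0.4656 mm
δ_CD = 16300·759/(320.4·115000) = 0.3358 mm
δ = Σδ_i = 0.9282 mm.

0.928 mm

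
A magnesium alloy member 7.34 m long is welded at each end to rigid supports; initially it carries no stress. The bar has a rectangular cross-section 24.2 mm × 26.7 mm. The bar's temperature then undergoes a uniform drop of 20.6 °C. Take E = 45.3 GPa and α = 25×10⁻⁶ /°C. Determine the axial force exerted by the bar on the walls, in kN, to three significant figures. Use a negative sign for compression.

Free thermal expansion αLΔT = 25e-6 · 7340 · -20.6 = -3.78 mm.
The walls impose strain ε = −(-3.78)/7340 = 5.1500e-04; σ = Eε = 45300 · 5.1500e-04 = 23.33 MPa.
Wall reaction R = σ·A = 23.33·646.1 = 15070 N = 15.07 kN.

15.1 kN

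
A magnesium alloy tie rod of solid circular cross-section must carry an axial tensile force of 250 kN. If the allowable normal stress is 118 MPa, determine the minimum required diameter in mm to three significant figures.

51.9 mm

Required area A ≥ P/σ_allow = 250000/118 = 2119 mm².
For a solid circular section, d ≥ √(4A/π) = 51.94 mm.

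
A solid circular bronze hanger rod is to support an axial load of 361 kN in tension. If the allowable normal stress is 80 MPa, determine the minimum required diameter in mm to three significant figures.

75.8 mm

Required area A ≥ P/σ_allow = 361000/80 = 4512 mm².
For a solid circular section, d ≥ √(4A/π) = 75.8 mm.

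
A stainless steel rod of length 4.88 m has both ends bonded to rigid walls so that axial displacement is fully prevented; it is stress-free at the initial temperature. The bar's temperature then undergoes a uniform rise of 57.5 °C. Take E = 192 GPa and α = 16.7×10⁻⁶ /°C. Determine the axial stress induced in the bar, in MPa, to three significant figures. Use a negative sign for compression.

-184 MPa

Free thermal expansion αLΔT = 16.7e-6 · 4880 · 57.5 = 4.686 mm.
The walls impose strain ε = −(4.686)/4880 = -9.6025e-04; σ = Eε = 192000 · -9.6025e-04 = -184.4 MPa.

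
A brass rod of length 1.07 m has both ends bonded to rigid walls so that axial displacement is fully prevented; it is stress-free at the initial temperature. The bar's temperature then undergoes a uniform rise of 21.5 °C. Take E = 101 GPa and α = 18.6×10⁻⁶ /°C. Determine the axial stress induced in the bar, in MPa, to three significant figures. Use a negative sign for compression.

-40.4 MPa

Free thermal expansion αLΔT = 18.6e-6 · 1070 · 21.5 = 0.4279 mm.
The walls impose strain ε = −(0.4279)/1070 = -3.9990e-04; σ = Eε = 101000 · -3.9990e-04 = -40.39 MPa.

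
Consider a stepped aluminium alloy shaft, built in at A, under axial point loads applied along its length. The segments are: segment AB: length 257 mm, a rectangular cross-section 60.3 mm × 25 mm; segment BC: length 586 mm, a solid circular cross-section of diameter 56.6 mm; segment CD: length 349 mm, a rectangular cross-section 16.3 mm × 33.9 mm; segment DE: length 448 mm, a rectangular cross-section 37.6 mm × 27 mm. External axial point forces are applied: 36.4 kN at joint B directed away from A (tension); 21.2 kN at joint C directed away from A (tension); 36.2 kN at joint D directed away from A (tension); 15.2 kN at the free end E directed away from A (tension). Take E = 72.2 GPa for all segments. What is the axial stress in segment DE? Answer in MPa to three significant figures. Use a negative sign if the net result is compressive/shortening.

15.0 MPa

Internal axial forces (sectioning from the free end, tension +): N_DE = 15.2 kN, N_CD = 51.4 kN, N_BC = 72.6 kN, N_AB = 109 kN.
A_DE = 1015 mm².
σ_DE = N_DE/A_DE = 15200/1015 = 14.97 MPa.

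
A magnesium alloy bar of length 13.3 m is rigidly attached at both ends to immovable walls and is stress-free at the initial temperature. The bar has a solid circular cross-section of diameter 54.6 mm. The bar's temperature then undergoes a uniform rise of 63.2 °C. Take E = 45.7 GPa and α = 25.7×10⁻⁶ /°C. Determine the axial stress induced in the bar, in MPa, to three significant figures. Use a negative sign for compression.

-74.2 MPa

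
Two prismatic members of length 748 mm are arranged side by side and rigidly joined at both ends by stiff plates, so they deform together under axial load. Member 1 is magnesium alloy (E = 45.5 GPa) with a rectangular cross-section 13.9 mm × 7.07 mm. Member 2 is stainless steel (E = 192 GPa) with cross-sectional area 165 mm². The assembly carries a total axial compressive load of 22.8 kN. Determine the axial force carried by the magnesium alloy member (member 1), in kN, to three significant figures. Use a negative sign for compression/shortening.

-2.82 kN

A_1 = 98.27 mm².
Equal strain + equilibrium ⇒ each member carries load in proportion to AE: A₁E₁ = 4471000 N, A₂E₂ = 31680000 N, ΣAE = 36150000 N.
F₁ = P·A₁E₁/ΣAE = -22800·4471000/36150000 = -2820 N.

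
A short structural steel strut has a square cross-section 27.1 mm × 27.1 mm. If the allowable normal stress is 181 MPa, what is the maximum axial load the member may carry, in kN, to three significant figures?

A = 734.4 mm².
P_max = σ_allow · A = 181 · 734.4 = 132900 N = 132.9 kN.

133 kN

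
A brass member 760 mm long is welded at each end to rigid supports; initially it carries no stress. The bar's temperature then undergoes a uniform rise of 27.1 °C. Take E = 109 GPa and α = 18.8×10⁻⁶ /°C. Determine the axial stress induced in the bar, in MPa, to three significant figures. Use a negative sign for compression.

-55.5 MPa

Free thermal expansion αLΔT = 18.8e-6 · 760 · 27.1 = 0.3872 mm.
The walls impose strain ε = −(0.3872)/760 = -5.0948e-04; σ = Eε = 109000 · -5.0948e-04 = -55.53 MPa.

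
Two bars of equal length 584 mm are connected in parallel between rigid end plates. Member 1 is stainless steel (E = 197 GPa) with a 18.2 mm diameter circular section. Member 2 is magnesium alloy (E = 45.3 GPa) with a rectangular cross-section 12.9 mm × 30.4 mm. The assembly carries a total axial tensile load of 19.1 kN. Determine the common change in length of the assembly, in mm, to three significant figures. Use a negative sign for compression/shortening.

A_1 = 260.2 mm².
A_2 = 392.2 mm².
Equal strain + equilibrium ⇒ each member carries load in proportion to AE: A₁E₁ = 51250000 N, A₂E₂ = 17760000 N, ΣAE = 69020000 N.
δ = PL/ΣAE = 19100·584/69020000 = 0.1616 mm.

0.162 mm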